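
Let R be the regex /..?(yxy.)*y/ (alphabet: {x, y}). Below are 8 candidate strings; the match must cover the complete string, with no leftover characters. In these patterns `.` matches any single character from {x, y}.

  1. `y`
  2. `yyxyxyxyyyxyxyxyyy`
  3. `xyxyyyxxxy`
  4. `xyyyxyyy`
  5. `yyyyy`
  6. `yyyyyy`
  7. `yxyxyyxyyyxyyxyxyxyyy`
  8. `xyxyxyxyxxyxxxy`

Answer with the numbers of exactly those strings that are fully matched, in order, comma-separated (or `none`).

2

1 → no match
2 → match
3 → no match
4 → no match
5 → no match
6 → no match
7 → no match
8 → no match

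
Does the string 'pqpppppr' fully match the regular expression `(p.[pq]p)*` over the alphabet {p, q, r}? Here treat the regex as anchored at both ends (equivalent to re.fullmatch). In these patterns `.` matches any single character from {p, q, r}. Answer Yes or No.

No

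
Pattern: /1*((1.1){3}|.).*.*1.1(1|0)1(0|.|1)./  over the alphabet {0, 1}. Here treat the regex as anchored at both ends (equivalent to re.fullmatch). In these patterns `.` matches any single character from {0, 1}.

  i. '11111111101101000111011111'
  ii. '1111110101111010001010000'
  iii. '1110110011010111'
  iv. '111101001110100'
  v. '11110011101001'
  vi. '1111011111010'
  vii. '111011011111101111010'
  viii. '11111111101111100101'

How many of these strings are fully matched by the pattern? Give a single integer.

i → match
ii → no match
iii → match
iv → match
v → no match
vi → no match
vii → no match
viii → no match
Total matched: 3

3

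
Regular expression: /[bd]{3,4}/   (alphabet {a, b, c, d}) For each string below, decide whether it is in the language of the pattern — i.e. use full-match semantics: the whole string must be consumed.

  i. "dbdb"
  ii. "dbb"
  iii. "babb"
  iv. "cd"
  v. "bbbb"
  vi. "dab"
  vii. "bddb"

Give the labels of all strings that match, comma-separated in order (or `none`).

i → match
ii → match
iii → no match
iv → no match
v → match
vi → no match
vii → match

i, ii, v, vii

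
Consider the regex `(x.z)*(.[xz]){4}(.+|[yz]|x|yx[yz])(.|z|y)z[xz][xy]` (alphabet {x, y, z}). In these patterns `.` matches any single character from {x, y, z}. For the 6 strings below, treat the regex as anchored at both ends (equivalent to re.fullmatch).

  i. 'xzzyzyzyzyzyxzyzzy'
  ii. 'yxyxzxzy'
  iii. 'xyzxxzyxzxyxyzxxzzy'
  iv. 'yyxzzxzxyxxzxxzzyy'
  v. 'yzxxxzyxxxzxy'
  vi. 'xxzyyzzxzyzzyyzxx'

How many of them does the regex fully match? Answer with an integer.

3

i → match
ii → no match
iii → match
iv → no match
v → match
vi → no match
Total matched: 3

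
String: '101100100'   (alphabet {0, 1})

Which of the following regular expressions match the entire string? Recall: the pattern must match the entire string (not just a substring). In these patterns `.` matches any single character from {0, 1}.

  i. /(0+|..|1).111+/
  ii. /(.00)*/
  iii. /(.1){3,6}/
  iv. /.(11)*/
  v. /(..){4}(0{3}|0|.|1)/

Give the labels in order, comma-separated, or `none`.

i → no match — must end with '1'
ii → no match
iii → no match — must end with '1'
iv → no match
v → match

v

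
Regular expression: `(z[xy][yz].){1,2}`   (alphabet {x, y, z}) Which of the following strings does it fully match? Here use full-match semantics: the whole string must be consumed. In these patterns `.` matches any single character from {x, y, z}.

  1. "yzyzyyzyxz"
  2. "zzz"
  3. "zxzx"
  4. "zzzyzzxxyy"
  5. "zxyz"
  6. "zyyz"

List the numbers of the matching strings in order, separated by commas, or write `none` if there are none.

3, 5, 6

1 → no match — must start with "z"
2 → no match
3 → match
4 → no match
5 → match
6 → match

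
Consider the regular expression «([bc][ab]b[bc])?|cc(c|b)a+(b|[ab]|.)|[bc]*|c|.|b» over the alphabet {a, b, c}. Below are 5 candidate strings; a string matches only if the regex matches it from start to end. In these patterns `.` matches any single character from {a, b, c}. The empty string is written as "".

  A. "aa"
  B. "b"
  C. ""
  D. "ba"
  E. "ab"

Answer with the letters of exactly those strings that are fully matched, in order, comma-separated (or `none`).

B, C

A → no match
B → match
C → match
D → no match
E → no match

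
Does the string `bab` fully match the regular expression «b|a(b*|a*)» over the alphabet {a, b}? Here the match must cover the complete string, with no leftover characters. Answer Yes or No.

No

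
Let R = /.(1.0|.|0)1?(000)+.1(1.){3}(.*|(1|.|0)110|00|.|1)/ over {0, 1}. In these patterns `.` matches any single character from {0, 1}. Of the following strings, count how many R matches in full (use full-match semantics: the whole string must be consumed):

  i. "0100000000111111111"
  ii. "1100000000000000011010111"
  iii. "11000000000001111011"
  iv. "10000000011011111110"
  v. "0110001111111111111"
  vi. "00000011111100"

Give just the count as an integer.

5

i → match
ii → match
iii → no match
iv → match
v → match
vi → match
Total matched: 5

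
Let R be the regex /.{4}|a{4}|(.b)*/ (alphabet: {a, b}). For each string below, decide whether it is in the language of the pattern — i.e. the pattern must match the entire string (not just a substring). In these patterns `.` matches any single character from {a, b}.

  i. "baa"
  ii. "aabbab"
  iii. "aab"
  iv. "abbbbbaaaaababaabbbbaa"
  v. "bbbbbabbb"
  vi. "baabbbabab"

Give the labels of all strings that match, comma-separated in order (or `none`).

i → no match
ii → no match
iii → no match
iv → no match
v → no match
vi → no match

none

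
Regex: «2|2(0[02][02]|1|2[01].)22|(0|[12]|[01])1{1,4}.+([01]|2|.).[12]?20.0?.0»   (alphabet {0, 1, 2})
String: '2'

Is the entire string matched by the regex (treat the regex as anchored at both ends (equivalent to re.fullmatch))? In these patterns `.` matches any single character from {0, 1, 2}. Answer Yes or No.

Yes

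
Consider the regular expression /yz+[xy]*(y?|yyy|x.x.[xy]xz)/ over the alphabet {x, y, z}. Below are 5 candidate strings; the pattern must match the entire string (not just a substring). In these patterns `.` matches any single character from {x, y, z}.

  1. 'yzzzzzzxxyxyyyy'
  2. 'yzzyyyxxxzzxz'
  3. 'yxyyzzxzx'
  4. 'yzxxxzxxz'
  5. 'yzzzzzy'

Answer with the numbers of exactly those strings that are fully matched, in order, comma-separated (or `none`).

1, 4, 5

1 → match
2 → no match
3 → no match — must start with 'yz'
4 → match
5 → match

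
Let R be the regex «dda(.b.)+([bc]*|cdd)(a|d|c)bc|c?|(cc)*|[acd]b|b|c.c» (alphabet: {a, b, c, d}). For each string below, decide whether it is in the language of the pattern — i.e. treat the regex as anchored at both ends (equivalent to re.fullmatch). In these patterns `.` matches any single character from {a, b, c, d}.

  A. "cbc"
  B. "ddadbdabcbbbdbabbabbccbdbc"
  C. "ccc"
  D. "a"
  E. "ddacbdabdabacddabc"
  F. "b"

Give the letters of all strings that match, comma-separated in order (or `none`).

A. "cbc" → match
B → match
C. "ccc" → match
D. "a" → no match
E → match
F. "b" → match

A, B, C, E, F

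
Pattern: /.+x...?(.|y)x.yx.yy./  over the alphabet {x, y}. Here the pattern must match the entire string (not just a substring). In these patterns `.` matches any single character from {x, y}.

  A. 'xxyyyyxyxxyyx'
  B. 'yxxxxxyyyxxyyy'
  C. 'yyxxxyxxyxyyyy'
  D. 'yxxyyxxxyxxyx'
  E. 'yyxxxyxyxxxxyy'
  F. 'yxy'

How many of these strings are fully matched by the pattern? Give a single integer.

A → no match
B → no match
C → match
D → no match
E → no match
F. 'yxy' → no match
Total matched: 1

1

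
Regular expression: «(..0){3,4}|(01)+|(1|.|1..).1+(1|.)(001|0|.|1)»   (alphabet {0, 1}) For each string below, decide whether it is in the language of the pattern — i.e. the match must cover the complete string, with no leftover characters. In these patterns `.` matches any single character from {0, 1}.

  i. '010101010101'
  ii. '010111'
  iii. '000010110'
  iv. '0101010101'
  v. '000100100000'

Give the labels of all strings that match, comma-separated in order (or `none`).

i, iii, iv, v

i. '010101010101' → match
ii. '010111' → no match
iii. '000010110' → match
iv. '0101010101' → match
v. '000100100000' → match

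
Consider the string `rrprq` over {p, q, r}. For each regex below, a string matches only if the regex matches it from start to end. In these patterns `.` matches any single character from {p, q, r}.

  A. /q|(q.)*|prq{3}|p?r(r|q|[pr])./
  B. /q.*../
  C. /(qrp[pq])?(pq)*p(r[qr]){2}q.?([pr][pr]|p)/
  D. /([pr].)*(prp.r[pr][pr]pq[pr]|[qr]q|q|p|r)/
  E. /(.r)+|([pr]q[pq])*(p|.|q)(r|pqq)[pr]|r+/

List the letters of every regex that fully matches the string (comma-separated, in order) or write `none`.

D

A → no match
B → no match — must start with `q`
C → no match
D → match
E → no match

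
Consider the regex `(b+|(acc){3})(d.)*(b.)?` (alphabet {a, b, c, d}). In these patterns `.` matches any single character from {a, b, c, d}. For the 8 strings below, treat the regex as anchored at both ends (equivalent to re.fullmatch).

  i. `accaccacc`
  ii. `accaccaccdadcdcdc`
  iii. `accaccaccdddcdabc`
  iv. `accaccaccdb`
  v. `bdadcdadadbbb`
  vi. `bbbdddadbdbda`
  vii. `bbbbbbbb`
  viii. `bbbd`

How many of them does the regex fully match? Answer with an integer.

8

i → match
ii → match
iii → match
iv → match
v → match
vi → match
vii → match
viii → match
Total matched: 8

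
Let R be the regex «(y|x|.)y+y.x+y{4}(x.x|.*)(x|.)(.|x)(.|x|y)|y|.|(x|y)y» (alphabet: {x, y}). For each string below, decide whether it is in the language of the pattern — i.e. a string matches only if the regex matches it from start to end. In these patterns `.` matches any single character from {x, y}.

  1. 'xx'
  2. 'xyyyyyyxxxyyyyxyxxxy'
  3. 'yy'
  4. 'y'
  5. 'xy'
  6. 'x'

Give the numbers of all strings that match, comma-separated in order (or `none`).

1 → no match
2 → match
3 → match
4 → match
5 → match
6 → match

2, 3, 4, 5, 6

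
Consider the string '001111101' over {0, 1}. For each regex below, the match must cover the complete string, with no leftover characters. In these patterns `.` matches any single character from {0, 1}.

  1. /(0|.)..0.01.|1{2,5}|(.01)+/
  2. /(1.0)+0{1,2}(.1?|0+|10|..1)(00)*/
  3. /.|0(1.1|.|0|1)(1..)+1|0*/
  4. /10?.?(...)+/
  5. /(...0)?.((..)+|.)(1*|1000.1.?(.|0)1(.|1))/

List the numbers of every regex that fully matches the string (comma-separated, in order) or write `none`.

1 → no match
2 → no match — must start with '1'
3 → match
4 → no match — must start with '1'
5 → match

3, 5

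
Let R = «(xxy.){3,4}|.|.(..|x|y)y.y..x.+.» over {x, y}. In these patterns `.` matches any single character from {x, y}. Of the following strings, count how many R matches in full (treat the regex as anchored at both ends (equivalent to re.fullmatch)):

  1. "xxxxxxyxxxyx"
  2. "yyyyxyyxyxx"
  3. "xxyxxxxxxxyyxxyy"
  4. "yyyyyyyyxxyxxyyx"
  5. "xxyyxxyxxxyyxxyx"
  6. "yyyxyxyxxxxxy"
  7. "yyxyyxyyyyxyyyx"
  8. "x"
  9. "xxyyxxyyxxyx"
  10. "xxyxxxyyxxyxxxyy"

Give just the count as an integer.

1 → no match
2 → no match
3 → no match
4 → match
5 → match
6 → match
7 → no match
8 → match
9 → match
10 → match
Total matched: 6

6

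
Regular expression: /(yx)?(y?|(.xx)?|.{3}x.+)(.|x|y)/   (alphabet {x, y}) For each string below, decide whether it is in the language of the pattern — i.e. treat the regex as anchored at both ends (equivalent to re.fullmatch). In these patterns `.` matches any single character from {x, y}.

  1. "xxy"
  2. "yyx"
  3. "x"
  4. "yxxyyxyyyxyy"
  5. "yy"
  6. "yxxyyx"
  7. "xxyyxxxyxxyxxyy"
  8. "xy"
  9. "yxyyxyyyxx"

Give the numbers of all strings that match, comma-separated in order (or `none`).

3, 4, 5

1 → no match
2 → no match
3 → match
4 → match
5 → match
6 → no match
7 → no match
8 → no match
9 → no match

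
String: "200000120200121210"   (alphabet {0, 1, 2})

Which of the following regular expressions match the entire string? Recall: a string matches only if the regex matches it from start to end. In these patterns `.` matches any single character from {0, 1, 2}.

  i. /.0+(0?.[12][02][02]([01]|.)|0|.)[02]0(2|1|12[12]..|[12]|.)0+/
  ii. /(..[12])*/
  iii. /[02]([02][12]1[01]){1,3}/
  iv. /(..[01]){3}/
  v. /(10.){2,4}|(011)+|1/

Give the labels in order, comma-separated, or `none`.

i → match
ii → no match
iii → no match
iv → no match
v → no match

i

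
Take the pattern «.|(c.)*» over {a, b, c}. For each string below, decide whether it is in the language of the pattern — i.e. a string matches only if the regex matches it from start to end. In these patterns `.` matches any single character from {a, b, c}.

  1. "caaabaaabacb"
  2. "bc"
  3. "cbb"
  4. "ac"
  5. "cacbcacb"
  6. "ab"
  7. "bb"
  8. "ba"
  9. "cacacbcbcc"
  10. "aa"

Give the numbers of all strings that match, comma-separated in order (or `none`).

5, 9

1. "caaabaaabacb" → no match
2. "bc" → no match
3. "cbb" → no match
4. "ac" → no match
5. "cacbcacb" → match
6. "ab" → no match
7. "bb" → no match
8. "ba" → no match
9. "cacacbcbcc" → match
10. "aa" → no match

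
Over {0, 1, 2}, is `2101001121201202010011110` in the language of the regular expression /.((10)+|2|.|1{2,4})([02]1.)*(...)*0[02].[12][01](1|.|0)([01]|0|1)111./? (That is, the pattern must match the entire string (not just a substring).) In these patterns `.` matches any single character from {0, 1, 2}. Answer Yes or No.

Yes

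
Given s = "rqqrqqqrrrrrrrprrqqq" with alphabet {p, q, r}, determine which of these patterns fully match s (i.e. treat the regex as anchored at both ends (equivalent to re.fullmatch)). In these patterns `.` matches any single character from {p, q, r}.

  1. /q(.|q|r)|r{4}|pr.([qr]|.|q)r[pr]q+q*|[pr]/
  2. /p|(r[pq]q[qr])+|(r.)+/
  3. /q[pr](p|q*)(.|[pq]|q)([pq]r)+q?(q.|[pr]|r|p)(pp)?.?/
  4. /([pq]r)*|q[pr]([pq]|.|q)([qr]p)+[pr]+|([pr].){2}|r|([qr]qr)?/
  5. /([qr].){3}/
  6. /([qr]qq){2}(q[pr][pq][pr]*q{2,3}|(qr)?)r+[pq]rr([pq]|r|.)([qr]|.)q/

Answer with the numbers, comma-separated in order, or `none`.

6

1 → no match
2 → no match
3 → no match — must start with "q"
4 → no match
5 → no match
6 → match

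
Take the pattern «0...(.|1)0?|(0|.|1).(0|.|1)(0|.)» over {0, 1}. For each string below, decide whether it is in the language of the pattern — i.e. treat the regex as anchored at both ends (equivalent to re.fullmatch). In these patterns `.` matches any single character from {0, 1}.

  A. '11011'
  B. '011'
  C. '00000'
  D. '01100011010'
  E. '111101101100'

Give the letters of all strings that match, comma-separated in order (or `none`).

C

A. '11011' → no match
B. '011' → no match
C. '00000' → match
D. '01100011010' → no match
E. '111101101100' → no match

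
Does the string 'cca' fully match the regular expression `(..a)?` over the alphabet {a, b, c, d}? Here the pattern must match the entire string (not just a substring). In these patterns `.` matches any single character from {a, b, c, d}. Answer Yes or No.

Yes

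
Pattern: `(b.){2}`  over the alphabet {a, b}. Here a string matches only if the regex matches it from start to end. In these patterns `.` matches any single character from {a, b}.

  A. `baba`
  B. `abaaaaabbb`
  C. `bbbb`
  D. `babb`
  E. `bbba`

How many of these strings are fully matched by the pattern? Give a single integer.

A. `baba` → match
B. `abaaaaabbb` → no match — must start with `b`
C. `bbbb` → match
D. `babb` → match
E. `bbba` → match
Total matched: 4

4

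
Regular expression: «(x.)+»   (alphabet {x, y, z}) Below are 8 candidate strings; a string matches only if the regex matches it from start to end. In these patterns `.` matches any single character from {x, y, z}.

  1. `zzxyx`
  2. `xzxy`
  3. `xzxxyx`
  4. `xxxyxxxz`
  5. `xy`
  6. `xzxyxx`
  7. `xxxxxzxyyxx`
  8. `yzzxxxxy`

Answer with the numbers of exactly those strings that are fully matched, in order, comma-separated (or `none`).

2, 4, 5, 6

1 → no match — must start with `x`
2 → match
3 → no match
4 → match
5 → match
6 → match
7 → no match
8 → no match — must start with `x`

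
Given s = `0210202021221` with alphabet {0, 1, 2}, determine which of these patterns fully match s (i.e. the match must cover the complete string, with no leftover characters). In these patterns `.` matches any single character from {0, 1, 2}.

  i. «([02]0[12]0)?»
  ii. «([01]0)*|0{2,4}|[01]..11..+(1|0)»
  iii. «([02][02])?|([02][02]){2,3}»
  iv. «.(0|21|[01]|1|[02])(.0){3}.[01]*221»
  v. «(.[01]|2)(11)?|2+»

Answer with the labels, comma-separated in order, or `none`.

iv

i → no match
ii → no match
iii → no match
iv → match
v → no match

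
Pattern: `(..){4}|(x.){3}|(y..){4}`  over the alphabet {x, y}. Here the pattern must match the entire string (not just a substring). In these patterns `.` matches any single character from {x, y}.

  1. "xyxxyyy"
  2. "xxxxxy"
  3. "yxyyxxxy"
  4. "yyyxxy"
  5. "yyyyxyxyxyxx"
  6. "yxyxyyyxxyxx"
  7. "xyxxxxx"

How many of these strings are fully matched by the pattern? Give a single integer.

2

1. "xyxxyyy" → no match
2. "xxxxxy" → match
3. "yxyyxxxy" → match
4. "yyyxxy" → no match
5. "yyyyxyxyxyxx" → no match
6. "yxyxyyyxxyxx" → no match
7. "xyxxxxx" → no match
Total matched: 2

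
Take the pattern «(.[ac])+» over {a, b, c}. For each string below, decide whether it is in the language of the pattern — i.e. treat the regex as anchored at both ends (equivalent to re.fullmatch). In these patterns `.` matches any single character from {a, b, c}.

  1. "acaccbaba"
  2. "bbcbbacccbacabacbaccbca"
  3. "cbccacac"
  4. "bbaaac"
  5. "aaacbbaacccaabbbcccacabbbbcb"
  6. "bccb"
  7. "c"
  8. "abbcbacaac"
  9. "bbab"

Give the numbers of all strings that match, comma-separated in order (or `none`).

1 → no match
2 → no match
3 → no match
4 → no match
5 → no match
6 → no match
7 → no match
8 → no match
9 → no match

none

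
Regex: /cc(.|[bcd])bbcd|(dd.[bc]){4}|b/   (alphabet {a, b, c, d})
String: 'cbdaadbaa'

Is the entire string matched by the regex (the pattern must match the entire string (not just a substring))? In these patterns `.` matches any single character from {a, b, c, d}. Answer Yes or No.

No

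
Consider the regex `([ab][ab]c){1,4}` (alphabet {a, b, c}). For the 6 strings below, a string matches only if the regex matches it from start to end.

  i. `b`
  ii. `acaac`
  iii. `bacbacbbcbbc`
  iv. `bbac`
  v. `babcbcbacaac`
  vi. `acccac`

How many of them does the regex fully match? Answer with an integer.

i → no match — must end with `c`
ii → no match
iii → match
iv → no match
v → no match
vi → no match
Total matched: 1

1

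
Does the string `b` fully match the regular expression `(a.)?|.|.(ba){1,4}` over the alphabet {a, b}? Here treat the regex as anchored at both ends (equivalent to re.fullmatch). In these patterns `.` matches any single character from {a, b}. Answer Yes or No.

Yes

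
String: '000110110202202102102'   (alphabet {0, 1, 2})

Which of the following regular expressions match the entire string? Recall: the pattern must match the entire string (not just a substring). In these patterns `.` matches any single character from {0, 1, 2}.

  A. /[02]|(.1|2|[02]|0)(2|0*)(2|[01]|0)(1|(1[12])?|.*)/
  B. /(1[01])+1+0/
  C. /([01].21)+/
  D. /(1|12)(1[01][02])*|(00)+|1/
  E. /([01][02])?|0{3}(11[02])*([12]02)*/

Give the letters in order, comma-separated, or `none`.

A, E

A → match
B → no match — must start with '1'
C → no match — must end with '21'
D → no match
E → match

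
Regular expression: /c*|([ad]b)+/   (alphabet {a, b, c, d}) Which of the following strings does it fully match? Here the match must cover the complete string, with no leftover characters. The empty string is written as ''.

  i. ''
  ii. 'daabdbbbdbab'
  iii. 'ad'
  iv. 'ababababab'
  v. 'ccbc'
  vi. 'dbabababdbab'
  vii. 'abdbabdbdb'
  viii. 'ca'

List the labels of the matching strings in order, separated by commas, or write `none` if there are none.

i → match
ii → no match
iii → no match
iv → match
v → no match
vi → match
vii → match
viii → no match

i, iv, vi, vii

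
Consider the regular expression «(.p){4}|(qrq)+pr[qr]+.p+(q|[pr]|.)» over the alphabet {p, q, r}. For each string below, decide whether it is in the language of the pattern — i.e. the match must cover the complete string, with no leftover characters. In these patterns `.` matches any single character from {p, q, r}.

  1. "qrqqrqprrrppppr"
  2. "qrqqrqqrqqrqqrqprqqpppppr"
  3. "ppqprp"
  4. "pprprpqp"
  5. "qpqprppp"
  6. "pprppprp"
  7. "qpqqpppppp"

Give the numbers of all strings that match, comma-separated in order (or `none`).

1, 2, 4, 5, 6

1 → match
2 → match
3 → no match
4 → match
5 → match
6 → match
7 → no match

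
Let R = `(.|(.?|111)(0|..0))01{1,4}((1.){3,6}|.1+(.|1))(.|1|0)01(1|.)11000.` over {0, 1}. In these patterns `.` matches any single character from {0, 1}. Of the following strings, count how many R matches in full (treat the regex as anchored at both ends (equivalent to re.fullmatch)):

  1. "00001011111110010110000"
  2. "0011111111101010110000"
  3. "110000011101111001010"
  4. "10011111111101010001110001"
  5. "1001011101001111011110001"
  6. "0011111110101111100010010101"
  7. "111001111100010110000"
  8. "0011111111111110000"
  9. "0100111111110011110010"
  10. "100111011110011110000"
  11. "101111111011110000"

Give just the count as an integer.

5

1 → match
2 → match
3 → no match
4 → no match
5 → no match
6 → no match
7 → match
8 → no match
9 → no match
10 → match
11 → match
Total matched: 5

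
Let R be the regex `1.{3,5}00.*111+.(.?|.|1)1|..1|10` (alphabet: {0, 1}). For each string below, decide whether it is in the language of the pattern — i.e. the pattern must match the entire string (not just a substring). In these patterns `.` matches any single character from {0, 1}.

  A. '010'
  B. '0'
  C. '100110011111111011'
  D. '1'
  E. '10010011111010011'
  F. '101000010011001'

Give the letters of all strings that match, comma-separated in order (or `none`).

A. '010' → no match
B. '0' → no match
C → match
D. '1' → no match
E → no match
F → no match

C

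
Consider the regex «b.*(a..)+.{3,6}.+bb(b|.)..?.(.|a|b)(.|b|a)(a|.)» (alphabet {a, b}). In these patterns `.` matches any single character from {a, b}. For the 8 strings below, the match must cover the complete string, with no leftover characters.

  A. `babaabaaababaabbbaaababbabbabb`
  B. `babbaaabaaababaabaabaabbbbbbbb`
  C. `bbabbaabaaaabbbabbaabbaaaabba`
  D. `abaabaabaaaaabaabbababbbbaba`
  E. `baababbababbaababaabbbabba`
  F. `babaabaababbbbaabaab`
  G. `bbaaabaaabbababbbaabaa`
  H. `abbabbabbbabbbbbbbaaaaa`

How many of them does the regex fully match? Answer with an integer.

A → match
B → match
C → match
D → no match — must start with `b`
E → no match
F → match
G → match
H → no match — must start with `b`
Total matched: 5

5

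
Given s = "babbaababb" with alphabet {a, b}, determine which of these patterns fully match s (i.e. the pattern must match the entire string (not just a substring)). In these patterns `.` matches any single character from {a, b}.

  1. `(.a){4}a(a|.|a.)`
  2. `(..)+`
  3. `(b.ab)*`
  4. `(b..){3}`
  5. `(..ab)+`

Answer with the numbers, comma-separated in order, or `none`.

2

1 → no match
2 → match
3 → no match
4 → no match
5 → no match — must end with "ab"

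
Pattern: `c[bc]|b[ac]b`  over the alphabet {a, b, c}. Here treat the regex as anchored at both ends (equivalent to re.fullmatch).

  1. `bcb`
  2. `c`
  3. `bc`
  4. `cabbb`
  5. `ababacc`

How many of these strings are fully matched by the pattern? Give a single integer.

1

1 → match
2 → no match
3 → no match
4 → no match
5 → no match
Total matched: 1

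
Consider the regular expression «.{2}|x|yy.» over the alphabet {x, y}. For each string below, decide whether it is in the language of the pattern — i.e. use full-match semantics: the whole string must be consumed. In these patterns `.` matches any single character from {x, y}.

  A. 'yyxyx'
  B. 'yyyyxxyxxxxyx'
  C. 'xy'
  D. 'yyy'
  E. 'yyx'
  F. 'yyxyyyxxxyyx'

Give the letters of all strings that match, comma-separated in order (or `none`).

C, D, E

A → no match
B → no match
C → match
D → match
E → match
F → no match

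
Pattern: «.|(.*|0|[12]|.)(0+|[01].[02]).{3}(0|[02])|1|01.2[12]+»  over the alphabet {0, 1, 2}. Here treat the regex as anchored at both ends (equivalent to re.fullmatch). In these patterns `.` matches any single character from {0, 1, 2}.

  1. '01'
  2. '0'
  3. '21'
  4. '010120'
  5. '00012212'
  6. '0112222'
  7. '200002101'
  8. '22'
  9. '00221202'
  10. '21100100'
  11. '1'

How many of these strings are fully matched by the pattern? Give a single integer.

5

1 → no match
2 → match
3 → no match
4 → no match
5 → no match
6 → match
7 → no match
8 → no match
9 → match
10 → match
11 → match
Total matched: 5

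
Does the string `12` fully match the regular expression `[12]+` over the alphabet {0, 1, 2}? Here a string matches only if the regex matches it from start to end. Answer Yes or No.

Yes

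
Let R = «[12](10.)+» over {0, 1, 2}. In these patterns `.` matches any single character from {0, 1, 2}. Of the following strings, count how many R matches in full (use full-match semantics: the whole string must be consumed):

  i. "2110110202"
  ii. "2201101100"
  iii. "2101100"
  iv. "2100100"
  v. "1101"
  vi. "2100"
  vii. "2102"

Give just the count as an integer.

i → no match
ii → no match
iii → match
iv → match
v → match
vi → match
vii → match
Total matched: 5

5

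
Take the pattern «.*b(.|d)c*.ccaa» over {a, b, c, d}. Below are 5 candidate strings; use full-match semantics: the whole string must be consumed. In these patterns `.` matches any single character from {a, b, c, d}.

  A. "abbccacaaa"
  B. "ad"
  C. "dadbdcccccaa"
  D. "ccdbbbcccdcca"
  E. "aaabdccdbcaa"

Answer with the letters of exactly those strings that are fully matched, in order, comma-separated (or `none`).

A → no match — must end with "ccaa"
B → no match — must end with "ccaa"
C → match
D → no match — must end with "ccaa"
E → no match — must end with "ccaa"

C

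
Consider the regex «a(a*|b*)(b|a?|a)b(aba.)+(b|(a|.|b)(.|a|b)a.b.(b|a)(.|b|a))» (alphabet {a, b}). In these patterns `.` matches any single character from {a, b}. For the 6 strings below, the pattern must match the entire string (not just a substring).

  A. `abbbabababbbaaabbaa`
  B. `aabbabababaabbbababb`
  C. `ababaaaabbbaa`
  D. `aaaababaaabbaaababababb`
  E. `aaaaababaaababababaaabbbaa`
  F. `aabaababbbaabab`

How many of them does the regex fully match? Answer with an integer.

A → no match
B → no match
C → no match
D → no match
E → match
F → no match
Total matched: 1

1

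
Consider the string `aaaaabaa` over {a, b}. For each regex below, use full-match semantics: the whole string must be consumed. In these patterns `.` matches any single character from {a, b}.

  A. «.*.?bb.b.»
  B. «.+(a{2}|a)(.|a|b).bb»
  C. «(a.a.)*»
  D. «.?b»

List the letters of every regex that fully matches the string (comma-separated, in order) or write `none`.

C

A → no match
B → no match — must end with `bb`
C → match
D → no match — must end with `b`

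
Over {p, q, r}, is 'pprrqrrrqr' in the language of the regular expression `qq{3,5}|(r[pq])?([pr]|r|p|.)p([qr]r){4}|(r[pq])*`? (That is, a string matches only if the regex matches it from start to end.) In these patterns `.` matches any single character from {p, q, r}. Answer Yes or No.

Yes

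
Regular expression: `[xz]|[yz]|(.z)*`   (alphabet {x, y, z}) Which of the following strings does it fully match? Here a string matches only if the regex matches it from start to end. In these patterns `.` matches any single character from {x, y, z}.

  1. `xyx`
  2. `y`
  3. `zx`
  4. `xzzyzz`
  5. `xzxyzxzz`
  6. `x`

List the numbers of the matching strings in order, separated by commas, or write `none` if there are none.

1 → no match
2 → match
3 → no match
4 → no match
5 → no match
6 → match

2, 6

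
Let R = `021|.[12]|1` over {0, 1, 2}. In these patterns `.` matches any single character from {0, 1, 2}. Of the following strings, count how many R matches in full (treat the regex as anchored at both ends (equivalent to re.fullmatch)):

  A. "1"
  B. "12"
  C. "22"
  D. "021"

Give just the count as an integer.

A → match
B → match
C → match
D → match
Total matched: 4

4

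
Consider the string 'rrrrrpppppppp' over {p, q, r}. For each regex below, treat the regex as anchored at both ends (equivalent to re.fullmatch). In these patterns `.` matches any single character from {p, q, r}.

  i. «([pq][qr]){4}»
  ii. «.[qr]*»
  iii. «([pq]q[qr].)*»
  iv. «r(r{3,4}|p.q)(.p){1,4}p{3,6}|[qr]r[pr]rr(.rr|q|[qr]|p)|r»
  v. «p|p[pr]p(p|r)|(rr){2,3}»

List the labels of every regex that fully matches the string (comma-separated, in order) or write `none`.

iv

i → no match
ii → no match
iii → no match
iv → match
v → no match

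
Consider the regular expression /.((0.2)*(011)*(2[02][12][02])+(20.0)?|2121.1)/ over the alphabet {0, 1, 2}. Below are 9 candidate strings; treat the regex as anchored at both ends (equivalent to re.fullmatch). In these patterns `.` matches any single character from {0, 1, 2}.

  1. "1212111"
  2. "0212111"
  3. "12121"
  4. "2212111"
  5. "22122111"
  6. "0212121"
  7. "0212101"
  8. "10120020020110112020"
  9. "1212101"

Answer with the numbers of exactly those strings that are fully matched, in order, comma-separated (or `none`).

1, 2, 4, 6, 7, 8, 9

1 → match
2 → match
3 → no match
4 → match
5 → no match
6 → match
7 → match
8 → match
9 → match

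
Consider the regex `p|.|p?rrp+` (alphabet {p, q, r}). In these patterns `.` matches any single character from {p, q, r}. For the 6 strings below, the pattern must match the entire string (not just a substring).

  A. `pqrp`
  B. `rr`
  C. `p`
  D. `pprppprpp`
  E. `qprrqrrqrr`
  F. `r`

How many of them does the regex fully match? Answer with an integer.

A → no match
B → no match
C → match
D → no match
E → no match
F → match
Total matched: 2

2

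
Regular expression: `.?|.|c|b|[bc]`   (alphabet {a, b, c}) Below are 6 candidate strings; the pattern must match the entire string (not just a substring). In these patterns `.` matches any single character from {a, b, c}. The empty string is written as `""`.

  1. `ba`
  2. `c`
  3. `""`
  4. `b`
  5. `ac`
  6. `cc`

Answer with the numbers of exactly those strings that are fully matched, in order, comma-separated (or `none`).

1. `ba` → no match
2. `c` → match
3. `""` → match
4. `b` → match
5. `ac` → no match
6. `cc` → no match

2, 3, 4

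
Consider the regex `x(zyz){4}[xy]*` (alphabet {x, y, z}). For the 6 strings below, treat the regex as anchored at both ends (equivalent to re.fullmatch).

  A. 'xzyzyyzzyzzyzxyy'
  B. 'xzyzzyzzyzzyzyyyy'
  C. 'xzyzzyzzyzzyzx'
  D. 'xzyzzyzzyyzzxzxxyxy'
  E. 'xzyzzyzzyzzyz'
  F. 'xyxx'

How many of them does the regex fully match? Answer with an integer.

A → no match
B → match
C → match
D → no match
E → match
F → no match — must start with 'xzyz'
Total matched: 3

3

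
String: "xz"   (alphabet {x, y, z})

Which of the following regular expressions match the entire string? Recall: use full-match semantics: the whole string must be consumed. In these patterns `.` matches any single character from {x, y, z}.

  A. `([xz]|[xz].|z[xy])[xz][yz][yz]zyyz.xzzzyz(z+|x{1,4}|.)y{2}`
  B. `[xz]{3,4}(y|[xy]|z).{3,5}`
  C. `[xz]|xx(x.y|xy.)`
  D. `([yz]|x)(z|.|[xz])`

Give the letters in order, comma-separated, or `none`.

A → no match — must end with "y"
B → no match
C → no match
D → match

D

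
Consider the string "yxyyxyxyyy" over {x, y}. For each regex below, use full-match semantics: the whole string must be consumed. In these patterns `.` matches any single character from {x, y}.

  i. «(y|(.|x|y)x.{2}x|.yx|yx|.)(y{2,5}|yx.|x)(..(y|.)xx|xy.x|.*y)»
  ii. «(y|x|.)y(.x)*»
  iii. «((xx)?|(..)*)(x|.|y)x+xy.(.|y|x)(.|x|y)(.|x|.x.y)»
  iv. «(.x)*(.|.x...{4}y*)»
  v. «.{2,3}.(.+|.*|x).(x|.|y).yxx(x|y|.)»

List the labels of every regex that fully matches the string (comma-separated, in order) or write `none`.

i → match
ii → no match
iii → no match
iv → match
v → no match

i, iv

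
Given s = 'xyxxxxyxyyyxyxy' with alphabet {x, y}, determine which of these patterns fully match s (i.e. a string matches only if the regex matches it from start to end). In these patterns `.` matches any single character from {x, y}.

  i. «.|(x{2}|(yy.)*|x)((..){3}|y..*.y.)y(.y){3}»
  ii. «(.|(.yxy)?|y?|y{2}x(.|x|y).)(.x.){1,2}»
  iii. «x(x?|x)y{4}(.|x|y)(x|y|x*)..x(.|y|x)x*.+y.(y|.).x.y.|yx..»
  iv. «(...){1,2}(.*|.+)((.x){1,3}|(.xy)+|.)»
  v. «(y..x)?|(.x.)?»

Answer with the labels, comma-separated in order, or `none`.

i, iv

i → match
ii → no match
iii → no match
iv → match
v → no match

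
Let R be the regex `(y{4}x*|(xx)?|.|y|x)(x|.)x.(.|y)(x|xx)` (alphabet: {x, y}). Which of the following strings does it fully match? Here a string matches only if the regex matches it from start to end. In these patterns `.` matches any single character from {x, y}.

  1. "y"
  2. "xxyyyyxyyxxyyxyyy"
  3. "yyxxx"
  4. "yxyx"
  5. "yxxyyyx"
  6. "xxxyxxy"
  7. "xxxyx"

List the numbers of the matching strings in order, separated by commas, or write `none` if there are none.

7

1. "y" → no match
2 → no match
3. "yyxxx" → no match
4. "yxyx" → no match
5. "yxxyyyx" → no match
6. "xxxyxxy" → no match
7. "xxxyx" → match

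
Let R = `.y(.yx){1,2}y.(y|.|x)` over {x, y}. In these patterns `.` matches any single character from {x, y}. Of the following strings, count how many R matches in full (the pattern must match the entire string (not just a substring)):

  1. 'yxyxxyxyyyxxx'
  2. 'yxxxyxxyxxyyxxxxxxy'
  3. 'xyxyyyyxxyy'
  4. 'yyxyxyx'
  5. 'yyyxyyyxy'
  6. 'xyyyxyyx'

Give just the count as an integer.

1 → no match
2 → no match
3 → no match
4 → no match
5 → no match
6 → match
Total matched: 1

1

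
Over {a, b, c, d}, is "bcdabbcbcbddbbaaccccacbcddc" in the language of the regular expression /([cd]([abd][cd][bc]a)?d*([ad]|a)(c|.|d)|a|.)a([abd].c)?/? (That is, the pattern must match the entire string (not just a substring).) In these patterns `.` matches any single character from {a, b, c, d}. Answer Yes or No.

No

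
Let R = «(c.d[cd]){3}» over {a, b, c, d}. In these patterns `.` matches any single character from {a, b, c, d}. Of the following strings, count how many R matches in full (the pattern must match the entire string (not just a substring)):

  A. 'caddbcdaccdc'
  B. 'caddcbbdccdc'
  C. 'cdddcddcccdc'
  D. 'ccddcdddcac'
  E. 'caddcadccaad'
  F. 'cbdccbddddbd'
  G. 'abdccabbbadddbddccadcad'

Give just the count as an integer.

1

A → no match
B → no match
C → match
D → no match
E → no match
F → no match
G → no match — must start with 'c'
Total matched: 1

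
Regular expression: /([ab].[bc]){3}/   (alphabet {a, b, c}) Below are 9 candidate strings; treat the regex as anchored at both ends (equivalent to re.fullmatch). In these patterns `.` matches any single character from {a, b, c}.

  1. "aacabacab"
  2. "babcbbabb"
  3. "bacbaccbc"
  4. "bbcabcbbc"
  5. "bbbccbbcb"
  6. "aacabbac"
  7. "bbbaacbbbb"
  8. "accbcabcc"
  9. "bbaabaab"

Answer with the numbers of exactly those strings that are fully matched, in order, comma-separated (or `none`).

4

1 → no match
2 → no match
3 → no match
4 → match
5 → no match
6 → no match
7 → no match
8 → no match
9 → no match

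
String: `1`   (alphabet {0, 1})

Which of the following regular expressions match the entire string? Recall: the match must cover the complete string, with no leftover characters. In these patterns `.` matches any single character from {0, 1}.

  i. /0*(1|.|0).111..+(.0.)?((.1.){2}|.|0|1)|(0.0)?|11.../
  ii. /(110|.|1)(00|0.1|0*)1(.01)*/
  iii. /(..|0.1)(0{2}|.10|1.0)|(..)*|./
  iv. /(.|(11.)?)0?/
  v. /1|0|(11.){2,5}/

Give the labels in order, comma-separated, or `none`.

i → no match
ii → no match
iii → match
iv → match
v → match

iii, iv, v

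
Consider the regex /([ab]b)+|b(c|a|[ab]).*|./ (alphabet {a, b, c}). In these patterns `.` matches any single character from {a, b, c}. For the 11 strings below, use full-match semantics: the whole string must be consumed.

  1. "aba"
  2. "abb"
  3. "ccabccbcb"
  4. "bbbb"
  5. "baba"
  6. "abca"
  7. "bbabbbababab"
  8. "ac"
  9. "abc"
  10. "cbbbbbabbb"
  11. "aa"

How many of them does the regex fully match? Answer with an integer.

3

1 → no match
2 → no match
3 → no match
4 → match
5 → match
6 → no match
7 → match
8 → no match
9 → no match
10 → no match
11 → no match
Total matched: 3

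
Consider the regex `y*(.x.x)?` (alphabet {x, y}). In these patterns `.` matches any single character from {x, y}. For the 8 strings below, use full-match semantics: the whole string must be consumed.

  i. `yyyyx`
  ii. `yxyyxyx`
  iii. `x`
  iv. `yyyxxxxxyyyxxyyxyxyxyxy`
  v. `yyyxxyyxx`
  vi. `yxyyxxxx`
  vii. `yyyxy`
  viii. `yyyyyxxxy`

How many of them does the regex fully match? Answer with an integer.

i. `yyyyx` → no match
ii. `yxyyxyx` → no match
iii. `x` → no match
iv → no match
v. `yyyxxyyxx` → no match
vi. `yxyyxxxx` → no match
vii. `yyyxy` → no match
viii. `yyyyyxxxy` → no match
Total matched: 0

0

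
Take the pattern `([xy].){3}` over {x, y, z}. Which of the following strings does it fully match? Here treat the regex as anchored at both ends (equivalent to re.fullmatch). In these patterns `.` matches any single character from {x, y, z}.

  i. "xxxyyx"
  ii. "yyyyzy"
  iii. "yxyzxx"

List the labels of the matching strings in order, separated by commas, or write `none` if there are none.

i. "xxxyyx" → match
ii. "yyyyzy" → no match
iii. "yxyzxx" → match

i, iii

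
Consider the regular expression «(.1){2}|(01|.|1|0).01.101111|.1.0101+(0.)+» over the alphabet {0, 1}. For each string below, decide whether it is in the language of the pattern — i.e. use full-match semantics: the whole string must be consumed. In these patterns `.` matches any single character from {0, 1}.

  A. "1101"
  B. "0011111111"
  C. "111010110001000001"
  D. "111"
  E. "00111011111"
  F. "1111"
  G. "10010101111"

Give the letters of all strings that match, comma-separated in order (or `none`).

A. "1101" → match
B. "0011111111" → no match
C → match
D. "111" → no match
E. "00111011111" → no match
F. "1111" → match
G. "10010101111" → match

A, C, F, G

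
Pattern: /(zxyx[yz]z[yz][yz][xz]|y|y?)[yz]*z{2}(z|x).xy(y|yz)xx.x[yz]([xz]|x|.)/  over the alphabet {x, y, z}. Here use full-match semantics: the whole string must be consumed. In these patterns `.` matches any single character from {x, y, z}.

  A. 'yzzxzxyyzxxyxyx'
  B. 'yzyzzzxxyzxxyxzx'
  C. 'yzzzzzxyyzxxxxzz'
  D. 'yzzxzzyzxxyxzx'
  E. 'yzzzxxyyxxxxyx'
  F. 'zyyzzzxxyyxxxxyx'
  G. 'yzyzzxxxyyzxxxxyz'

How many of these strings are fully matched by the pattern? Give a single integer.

A → match
B → no match
C → match
D → no match
E → match
F → match
G → match
Total matched: 5

5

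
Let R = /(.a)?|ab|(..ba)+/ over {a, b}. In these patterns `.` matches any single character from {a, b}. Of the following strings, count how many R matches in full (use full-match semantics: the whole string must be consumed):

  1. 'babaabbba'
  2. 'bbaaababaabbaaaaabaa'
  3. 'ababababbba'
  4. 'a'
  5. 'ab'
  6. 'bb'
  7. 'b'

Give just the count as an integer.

1

1 → no match
2 → no match
3 → no match
4 → no match
5 → match
6 → no match
7 → no match
Total matched: 1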